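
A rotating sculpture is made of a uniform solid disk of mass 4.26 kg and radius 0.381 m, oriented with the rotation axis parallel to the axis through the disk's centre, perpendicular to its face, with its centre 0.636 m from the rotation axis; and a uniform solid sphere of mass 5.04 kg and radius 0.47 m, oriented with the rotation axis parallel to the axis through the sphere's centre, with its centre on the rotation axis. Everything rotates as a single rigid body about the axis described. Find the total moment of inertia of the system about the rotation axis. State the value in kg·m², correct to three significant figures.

Solid disk: I_cm = (1/2)MR² = (1/2)(4.26)(0.381)² = 0.30919 kg·m²; centre at d = 0.636 m, so the parallel axis theorem gives I = 0.30919 + (4.26)(0.636)² = 2.0323 kg·m².
Solid sphere: I_cm = (2/5)MR² = (2/5)(5.04)(0.47)² = 0.44533 kg·m²; axis through the centre, so I = 0.44533 kg·m².
Total I = 2.0323 + 0.44533 = 2.4777 kg·m².

2.48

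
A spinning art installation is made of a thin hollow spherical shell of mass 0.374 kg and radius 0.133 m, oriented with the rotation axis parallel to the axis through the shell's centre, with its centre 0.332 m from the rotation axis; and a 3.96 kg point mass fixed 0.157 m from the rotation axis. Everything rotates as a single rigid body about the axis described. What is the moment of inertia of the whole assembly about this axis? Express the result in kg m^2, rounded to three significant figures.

0.143

Spherical shell: I_cm = (2/3)MR² = (2/3)(0.374)(0.133)² = 0.0044105 kg m^2; centre at d = 0.332 m, so I = I_cm + Md² gives I = 0.0044105 + (0.374)(0.332)² = 0.045634 kg m^2.
Point mass: I_cm = 0; centre at d = 0.157 m, so I = I_cm + Md² gives I = 0 + (3.96)(0.157)² = 0.09761 kg m^2.
Total I = 0.045634 + 0.09761 = 0.14324 kg m^2.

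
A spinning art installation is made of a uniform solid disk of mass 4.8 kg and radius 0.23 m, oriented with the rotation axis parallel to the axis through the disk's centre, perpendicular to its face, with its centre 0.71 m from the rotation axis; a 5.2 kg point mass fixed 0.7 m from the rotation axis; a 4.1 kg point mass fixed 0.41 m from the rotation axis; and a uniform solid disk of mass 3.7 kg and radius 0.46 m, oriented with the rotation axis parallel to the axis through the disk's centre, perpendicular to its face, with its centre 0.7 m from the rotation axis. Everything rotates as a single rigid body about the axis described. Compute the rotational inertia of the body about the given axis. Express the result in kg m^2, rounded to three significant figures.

Solid disk: I_cm = (1/2)MR² = (1/2)(4.8)(0.23)² = 0.12696 kg m^2; centre at d = 0.71 m, so the parallel axis theorem gives I = 0.12696 + (4.8)(0.71)² = 2.5466 kg m^2.
Point mass: I_cm = 0; centre at d = 0.7 m, so the parallel axis theorem gives I = 0 + (5.2)(0.7)² = 2.548 kg m^2.
Point mass: I_cm = 0; centre at d = 0.41 m, so the parallel axis theorem gives I = 0 + (4.1)(0.41)² = 0.68921 kg m^2.
Solid disk: I_cm = (1/2)MR² = (1/2)(3.7)(0.46)² = 0.39146 kg m^2; centre at d = 0.7 m, so the parallel axis theorem gives I = 0.39146 + (3.7)(0.7)² = 2.2045 kg m^2.
Total I = 2.5466 + 2.548 + 0.68921 + 2.2045 = 7.9883 kg m^2.

7.99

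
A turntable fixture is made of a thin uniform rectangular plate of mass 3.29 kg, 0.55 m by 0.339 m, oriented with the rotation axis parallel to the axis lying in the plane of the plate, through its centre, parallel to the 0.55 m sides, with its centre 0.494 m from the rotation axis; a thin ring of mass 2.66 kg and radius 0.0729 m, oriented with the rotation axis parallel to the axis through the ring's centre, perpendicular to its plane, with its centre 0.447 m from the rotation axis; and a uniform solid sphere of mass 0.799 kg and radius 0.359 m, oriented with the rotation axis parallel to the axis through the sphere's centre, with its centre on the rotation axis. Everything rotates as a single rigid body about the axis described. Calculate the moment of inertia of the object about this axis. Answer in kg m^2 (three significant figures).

1.42

Rectangular plate: I_cm = (1/12)Mb² = (1/12)(3.29)(0.339)² = 0.031508 kg m^2; centre at d = 0.494 m, so I = I_cm + Md² gives I = 0.031508 + (3.29)(0.494)² = 0.83439 kg m^2.
Thin ring: I_cm = MR² = (2.66)(0.0729)² = 0.014136 kg m^2; centre at d = 0.447 m, so I = I_cm + Md² gives I = 0.014136 + (2.66)(0.447)² = 0.54563 kg m^2.
Solid sphere: I_cm = (2/5)MR² = (2/5)(0.799)(0.359)² = 0.04119 kg m^2; axis through the centre, so I = 0.04119 kg m^2.
Total I = 0.83439 + 0.54563 + 0.04119 = 1.4212 kg m^2.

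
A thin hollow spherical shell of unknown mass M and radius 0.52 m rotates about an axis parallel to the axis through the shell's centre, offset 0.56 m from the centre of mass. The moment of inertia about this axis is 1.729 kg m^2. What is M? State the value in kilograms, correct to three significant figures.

3.50

I = I_cm + Md² = (2/3)MR² + Md² = M·[0.666667·(0.52)² + (0.56)²] = M·0.49387.
So M = 1.729 / 0.49387 = 3.5009 kg.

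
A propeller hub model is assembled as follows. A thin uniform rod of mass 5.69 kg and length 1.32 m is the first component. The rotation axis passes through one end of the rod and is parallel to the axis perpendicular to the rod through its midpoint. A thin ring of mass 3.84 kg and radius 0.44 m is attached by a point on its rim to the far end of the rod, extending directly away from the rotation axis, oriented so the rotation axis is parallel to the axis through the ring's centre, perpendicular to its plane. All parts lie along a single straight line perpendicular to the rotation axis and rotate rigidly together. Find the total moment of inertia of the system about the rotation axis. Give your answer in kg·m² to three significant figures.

15.9

Thin rod: I_cm = (1/12)ML² = (1/12)(5.69)(1.32)² = 0.82619 kg·m²; centre at d = 0.66 m, so the parallel axis theorem gives I = 0.82619 + (5.69)(0.66)² = 3.3048 kg·m².
Thin ring: I_cm = MR² = (3.84)(0.44)² = 0.74342 kg·m²; centre at d = 0.66 + 0.66 + 0.44 = 1.76 m, so the parallel axis theorem gives I = 0.74342 + (3.84)(1.76)² = 12.638 kg·m².
Total I = 3.3048 + 12.638 = 15.943 kg·m².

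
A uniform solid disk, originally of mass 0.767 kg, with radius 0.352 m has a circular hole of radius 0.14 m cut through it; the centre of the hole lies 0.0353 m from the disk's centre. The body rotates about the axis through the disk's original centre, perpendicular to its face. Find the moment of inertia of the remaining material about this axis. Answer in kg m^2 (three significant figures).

Unpierced body about its centre: I₀ = (1/2)MR² = (1/2)(0.767)(0.352)² = 0.047517 kg m^2.
The removed disk has mass m = M·(r/R)² = (0.767)(0.14/0.352)² = 0.12133 kg (same uniform areal density).
Its moment of inertia about the rotation axis (parallel-axis theorem): I_hole = (1/2)mr² + md² = (1/2)(0.12133)(0.14)² + (0.12133)(0.0353)² = 0.0013402 kg m^2.
Treating the hole as negative mass, I = I₀ − I_hole = 0.047517 − 0.0013402 = 0.046177 kg m^2.

0.0462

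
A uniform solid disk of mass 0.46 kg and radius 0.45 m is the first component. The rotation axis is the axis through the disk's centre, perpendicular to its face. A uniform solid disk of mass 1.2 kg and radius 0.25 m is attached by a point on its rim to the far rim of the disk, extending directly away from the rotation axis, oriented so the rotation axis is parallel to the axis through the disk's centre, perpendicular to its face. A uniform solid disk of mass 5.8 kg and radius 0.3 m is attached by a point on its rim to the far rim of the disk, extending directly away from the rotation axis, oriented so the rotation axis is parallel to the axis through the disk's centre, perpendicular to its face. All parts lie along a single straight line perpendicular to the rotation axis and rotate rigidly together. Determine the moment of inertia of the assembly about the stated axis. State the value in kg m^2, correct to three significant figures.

Solid disk: I_cm = (1/2)MR² = (1/2)(0.46)(0.45)² = 0.046575 kg m^2; axis through the centre, so I = 0.046575 kg m^2.
Solid disk: I_cm = (1/2)MR² = (1/2)(1.2)(0.25)² = 0.0375 kg m^2; centre at d = 0.45 + 0.25 = 0.7 m, so I = I_cm + Md² gives I = 0.0375 + (1.2)(0.7)² = 0.6255 kg m^2.
Solid disk: I_cm = (1/2)MR² = (1/2)(5.8)(0.3)² = 0.261 kg m^2; centre at d = 0.45 + 0.25 + 0.25 + 0.3 = 1.25 m, so I = I_cm + Md² gives I = 0.261 + (5.8)(1.25)² = 9.3235 kg m^2.
Total I = 0.046575 + 0.6255 + 9.3235 = 9.9956 kg m^2.

10.0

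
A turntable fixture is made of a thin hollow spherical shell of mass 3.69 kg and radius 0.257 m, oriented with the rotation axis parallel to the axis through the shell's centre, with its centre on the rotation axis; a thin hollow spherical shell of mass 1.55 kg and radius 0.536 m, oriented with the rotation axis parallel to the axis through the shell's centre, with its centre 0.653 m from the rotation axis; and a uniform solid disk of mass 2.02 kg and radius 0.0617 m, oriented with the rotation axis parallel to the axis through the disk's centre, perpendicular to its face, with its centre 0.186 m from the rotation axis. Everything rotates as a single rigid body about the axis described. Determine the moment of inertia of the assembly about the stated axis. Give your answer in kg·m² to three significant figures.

1.19

Spherical shell: I_cm = (2/3)MR² = (2/3)(3.69)(0.257)² = 0.16248 kg·m²; axis through the centre, so I = 0.16248 kg·m².
Spherical shell: I_cm = (2/3)MR² = (2/3)(1.55)(0.536)² = 0.29687 kg·m²; centre at d = 0.653 m, so I = I_cm + Md² gives I = 0.29687 + (1.55)(0.653)² = 0.95781 kg·m².
Solid disk: I_cm = (1/2)MR² = (1/2)(2.02)(0.0617)² = 0.003845 kg·m²; centre at d = 0.186 m, so I = I_cm + Md² gives I = 0.003845 + (2.02)(0.186)² = 0.073729 kg·m².
Total I = 0.16248 + 0.95781 + 0.073729 = 1.194 kg·m².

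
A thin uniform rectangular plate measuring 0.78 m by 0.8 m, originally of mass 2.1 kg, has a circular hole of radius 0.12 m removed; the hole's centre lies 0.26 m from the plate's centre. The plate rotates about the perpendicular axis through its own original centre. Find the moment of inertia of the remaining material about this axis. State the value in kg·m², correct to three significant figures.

Unpierced body about its centre: I₀ = (1/12)M(a²+b²) = (1/12)(2.1)[(0.78)² + (0.8)²] = 0.21847 kg·m².
The removed disk has mass m = M·πr²/(ab) = (2.1)·π(0.12)²/(0.78·0.8) = 0.15225 kg (same uniform areal density).
Its moment of inertia about the rotation axis (parallel-axis theorem): I_hole = (1/2)mr² + md² = (1/2)(0.15225)(0.12)² + (0.15225)(0.26)² = 0.011388 kg·m².
Treating the hole as negative mass, I = I₀ − I_hole = 0.21847 − 0.011388 = 0.20708 kg·m².

0.207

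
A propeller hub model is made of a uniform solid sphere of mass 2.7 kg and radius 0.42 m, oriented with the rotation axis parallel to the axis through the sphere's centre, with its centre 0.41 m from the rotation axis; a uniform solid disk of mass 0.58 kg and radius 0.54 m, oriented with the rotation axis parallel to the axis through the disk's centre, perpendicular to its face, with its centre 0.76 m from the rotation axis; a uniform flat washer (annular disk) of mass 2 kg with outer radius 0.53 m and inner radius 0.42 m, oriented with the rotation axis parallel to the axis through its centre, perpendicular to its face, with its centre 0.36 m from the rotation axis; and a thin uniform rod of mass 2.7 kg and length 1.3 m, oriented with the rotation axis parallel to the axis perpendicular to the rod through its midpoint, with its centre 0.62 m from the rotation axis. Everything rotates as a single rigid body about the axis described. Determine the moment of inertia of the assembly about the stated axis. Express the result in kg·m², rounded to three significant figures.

3.20

Solid sphere: I_cm = (2/5)MR² = (2/5)(2.7)(0.42)² = 0.19051 kg·m²; centre at d = 0.41 m, so the parallel axis theorem gives I = 0.19051 + (2.7)(0.41)² = 0.64438 kg·m².
Solid disk: I_cm = (1/2)MR² = (1/2)(0.58)(0.54)² = 0.084564 kg·m²; centre at d = 0.76 m, so the parallel axis theorem gives I = 0.084564 + (0.58)(0.76)² = 0.41957 kg·m².
Annular disk: I_cm = (1/2)M(R²+r²) = (1/2)(2)[(0.53)² + (0.42)²] = 0.4573 kg·m²; centre at d = 0.36 m, so the parallel axis theorem gives I = 0.4573 + (2)(0.36)² = 0.7165 kg·m².
Thin rod: I_cm = (1/12)ML² = (1/12)(2.7)(1.3)² = 0.38025 kg·m²; centre at d = 0.62 m, so the parallel axis theorem gives I = 0.38025 + (2.7)(0.62)² = 1.4181 kg·m².
Total I = 0.64438 + 0.41957 + 0.7165 + 1.4181 = 3.1986 kg·m².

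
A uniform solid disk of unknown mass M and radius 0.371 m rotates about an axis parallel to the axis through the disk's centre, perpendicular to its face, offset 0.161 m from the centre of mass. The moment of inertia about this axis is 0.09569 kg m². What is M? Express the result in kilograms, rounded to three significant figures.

I = I_cm + Md² = (1/2)MR² + Md² = M·[0.5·(0.371)² + (0.161)²] = M·0.094741.
So M = 0.09569 / 0.094741 = 1.01 kg.

1.01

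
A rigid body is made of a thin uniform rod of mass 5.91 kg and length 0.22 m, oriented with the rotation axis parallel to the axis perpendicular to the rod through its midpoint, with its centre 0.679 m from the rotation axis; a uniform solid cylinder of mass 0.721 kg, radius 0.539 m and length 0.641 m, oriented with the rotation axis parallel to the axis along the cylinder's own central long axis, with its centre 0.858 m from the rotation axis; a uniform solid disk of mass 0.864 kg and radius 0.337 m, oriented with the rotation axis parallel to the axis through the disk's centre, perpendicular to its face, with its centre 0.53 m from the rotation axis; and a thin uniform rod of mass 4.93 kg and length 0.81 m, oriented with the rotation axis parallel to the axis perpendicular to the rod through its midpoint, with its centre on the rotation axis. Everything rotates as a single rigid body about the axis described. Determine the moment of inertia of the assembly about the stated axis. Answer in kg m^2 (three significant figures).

Thin rod: I_cm = (1/12)ML² = (1/12)(5.91)(0.22)² = 0.023837 kg m^2; centre at d = 0.679 m, so the parallel axis theorem gives I = 0.023837 + (5.91)(0.679)² = 2.7486 kg m^2.
Solid cylinder: I_cm = (1/2)MR² = (1/2)(0.721)(0.539)² = 0.10473 kg m^2; centre at d = 0.858 m, so the parallel axis theorem gives I = 0.10473 + (0.721)(0.858)² = 0.63551 kg m^2.
Solid disk: I_cm = (1/2)MR² = (1/2)(0.864)(0.337)² = 0.049062 kg m^2; centre at d = 0.53 m, so the parallel axis theorem gives I = 0.049062 + (0.864)(0.53)² = 0.29176 kg m^2.
Thin rod: I_cm = (1/12)ML² = (1/12)(4.93)(0.81)² = 0.26955 kg m^2; axis through the centre, so I = 0.26955 kg m^2.
Total I = 2.7486 + 0.63551 + 0.29176 + 0.26955 = 3.9454 kg m^2.

3.95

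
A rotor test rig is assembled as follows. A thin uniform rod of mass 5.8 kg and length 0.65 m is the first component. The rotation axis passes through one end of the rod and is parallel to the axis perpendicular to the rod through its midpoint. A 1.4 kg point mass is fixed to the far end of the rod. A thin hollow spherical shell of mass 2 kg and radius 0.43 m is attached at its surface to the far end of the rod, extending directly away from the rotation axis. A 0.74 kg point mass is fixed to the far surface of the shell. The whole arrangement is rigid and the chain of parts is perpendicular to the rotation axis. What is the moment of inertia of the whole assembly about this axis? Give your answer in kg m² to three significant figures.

Thin rod: I_cm = (1/12)ML² = (1/12)(5.8)(0.65)² = 0.20421 kg m²; centre at d = 0.325 m, so I = I_cm + Md² gives I = 0.20421 + (5.8)(0.325)² = 0.81683 kg m².
Point mass: I_cm = 0; centre at d = 0.325 + 0.325 = 0.65 m, so I = I_cm + Md² gives I = 0 + (1.4)(0.65)² = 0.5915 kg m².
Spherical shell: I_cm = (2/3)MR² = (2/3)(2)(0.43)² = 0.24653 kg m²; centre at d = 0.325 + 0.325 + 0.43 = 1.08 m, so I = I_cm + Md² gives I = 0.24653 + (2)(1.08)² = 2.5793 kg m².
Point mass: I_cm = 0; centre at d = 0.325 + 0.325 + 0.43 + 0.43 = 1.51 m, so I = I_cm + Md² gives I = 0 + (0.74)(1.51)² = 1.6873 kg m².
Total I = 0.81683 + 0.5915 + 2.5793 + 1.6873 = 5.6749 kg m².

5.67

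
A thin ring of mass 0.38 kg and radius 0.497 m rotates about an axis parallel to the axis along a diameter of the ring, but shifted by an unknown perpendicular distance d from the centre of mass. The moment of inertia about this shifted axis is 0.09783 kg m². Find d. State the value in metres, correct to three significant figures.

About the centre-of-mass axis, I_cm = (1/2)MR² = (1/2)(0.38)(0.497)² = 0.046932 kg m².
Parallel axis theorem: I = I_cm + Md², so Md² = 0.09783 − 0.046932 = 0.050898 kg m².
d = √(0.050898 / 0.38) = 0.36598 m.

0.366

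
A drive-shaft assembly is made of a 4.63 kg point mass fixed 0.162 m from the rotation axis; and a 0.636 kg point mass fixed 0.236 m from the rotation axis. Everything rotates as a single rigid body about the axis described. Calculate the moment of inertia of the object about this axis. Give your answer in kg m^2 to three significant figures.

0.157

Point mass: I_cm = 0; centre at d = 0.162 m, so I = I_cm + Md² gives I = 0 + (4.63)(0.162)² = 0.12151 kg m^2.
Point mass: I_cm = 0; centre at d = 0.236 m, so I = I_cm + Md² gives I = 0 + (0.636)(0.236)² = 0.035423 kg m^2.
Total I = 0.12151 + 0.035423 = 0.15693 kg m^2.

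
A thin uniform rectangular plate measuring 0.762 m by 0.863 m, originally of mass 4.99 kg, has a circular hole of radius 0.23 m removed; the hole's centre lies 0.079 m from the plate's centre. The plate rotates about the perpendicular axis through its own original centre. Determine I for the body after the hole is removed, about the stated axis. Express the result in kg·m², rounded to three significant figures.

Unpierced body about its centre: I₀ = (1/12)M(a²+b²) = (1/12)(4.99)[(0.762)² + (0.863)²] = 0.55115 kg·m².
The removed disk has mass m = M·πr²/(ab) = (4.99)·π(0.23)²/(0.762·0.863) = 1.2611 kg (same uniform areal density).
Its moment of inertia about the rotation axis (parallel-axis theorem): I_hole = (1/2)mr² + md² = (1/2)(1.2611)(0.23)² + (1.2611)(0.079)² = 0.041226 kg·m².
Treating the hole as negative mass, I = I₀ − I_hole = 0.55115 − 0.041226 = 0.50993 kg·m².

0.510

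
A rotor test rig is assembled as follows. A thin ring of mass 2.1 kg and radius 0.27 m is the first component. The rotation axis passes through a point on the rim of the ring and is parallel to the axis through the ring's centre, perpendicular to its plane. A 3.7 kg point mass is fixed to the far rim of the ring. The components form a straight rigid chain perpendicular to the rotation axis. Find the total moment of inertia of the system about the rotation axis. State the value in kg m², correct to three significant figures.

Thin ring: I_cm = MR² = (2.1)(0.27)² = 0.15309 kg m²; centre at d = 0.27 m, so the parallel axis theorem gives I = 0.15309 + (2.1)(0.27)² = 0.30618 kg m².
Point mass: I_cm = 0; centre at d = 0.27 + 0.27 = 0.54 m, so the parallel axis theorem gives I = 0 + (3.7)(0.54)² = 1.0789 kg m².
Total I = 0.30618 + 1.0789 = 1.3851 kg m².

1.39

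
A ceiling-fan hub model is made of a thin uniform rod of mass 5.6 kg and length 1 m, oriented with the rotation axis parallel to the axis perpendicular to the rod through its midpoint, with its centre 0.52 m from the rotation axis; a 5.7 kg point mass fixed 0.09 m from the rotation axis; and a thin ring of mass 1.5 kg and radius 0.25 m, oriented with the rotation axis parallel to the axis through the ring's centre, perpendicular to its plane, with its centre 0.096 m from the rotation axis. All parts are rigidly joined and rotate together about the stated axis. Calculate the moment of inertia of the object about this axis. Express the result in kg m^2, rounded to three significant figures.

2.13

Thin rod: I_cm = (1/12)ML² = (1/12)(5.6)(1)² = 0.46667 kg m^2; centre at d = 0.52 m, so the parallel axis theorem gives I = 0.46667 + (5.6)(0.52)² = 1.9809 kg m^2.
Point mass: I_cm = 0; centre at d = 0.09 m, so the parallel axis theorem gives I = 0 + (5.7)(0.09)² = 0.04617 kg m^2.
Thin ring: I_cm = MR² = (1.5)(0.25)² = 0.09375 kg m^2; centre at d = 0.096 m, so the parallel axis theorem gives I = 0.09375 + (1.5)(0.096)² = 0.10757 kg m^2.
Total I = 1.9809 + 0.04617 + 0.10757 = 2.1347 kg m^2.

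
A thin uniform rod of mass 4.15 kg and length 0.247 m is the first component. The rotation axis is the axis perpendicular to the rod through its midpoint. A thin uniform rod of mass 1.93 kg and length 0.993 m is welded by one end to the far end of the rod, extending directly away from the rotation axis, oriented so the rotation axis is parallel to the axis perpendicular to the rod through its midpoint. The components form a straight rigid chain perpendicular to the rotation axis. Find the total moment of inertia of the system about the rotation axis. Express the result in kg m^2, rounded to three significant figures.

0.922

Thin rod: I_cm = (1/12)ML² = (1/12)(4.15)(0.247)² = 0.021099 kg m^2; axis through the centre, so I = 0.021099 kg m^2.
Thin rod: I_cm = (1/12)ML² = (1/12)(1.93)(0.993)² = 0.15859 kg m^2; centre at d = 0.1235 + 0.4965 = 0.62 m, so the parallel axis theorem gives I = 0.15859 + (1.93)(0.62)² = 0.90048 kg m^2.
Total I = 0.021099 + 0.90048 = 0.92158 kg m^2.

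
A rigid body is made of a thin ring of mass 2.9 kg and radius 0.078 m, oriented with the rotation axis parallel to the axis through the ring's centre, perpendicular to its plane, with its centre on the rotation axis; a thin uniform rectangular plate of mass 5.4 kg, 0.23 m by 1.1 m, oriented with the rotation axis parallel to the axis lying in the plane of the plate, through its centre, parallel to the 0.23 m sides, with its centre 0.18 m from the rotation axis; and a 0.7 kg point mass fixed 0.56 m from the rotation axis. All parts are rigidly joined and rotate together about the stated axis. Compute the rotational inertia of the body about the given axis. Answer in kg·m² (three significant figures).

Thin ring: I_cm = MR² = (2.9)(0.078)² = 0.017644 kg·m²; axis through the centre, so I = 0.017644 kg·m².
Rectangular plate: I_cm = (1/12)Mb² = (1/12)(5.4)(1.1)² = 0.5445 kg·m²; centre at d = 0.18 m, so the parallel axis theorem gives I = 0.5445 + (5.4)(0.18)² = 0.71946 kg·m².
Point mass: I_cm = 0; centre at d = 0.56 m, so the parallel axis theorem gives I = 0 + (0.7)(0.56)² = 0.21952 kg·m².
Total I = 0.017644 + 0.71946 + 0.21952 = 0.95662 kg·m².

0.957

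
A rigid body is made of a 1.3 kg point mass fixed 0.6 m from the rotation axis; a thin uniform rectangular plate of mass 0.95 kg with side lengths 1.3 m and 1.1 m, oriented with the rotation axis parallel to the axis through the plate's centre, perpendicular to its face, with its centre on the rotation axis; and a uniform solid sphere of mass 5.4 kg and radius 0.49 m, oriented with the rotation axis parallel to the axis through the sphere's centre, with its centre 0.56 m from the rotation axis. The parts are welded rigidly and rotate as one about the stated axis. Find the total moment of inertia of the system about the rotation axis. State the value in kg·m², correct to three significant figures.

2.91

Point mass: I_cm = 0; centre at d = 0.6 m, so the parallel axis theorem gives I = 0 + (1.3)(0.6)² = 0.468 kg·m².
Rectangular plate: I_cm = (1/12)M(a²+b²) = (1/12)(0.95)[(1.3)² + (1.1)²] = 0.22958 kg·m²; axis through the centre, so I = 0.22958 kg·m².
Solid sphere: I_cm = (2/5)MR² = (2/5)(5.4)(0.49)² = 0.51862 kg·m²; centre at d = 0.56 m, so the parallel axis theorem gives I = 0.51862 + (5.4)(0.56)² = 2.2121 kg·m².
Total I = 0.468 + 0.22958 + 2.2121 = 2.9096 kg·m².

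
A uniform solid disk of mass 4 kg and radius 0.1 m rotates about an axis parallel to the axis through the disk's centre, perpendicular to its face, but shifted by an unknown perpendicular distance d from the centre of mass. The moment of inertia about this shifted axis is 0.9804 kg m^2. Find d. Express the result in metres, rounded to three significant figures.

About the centre-of-mass axis, I_cm = (1/2)MR² = (1/2)(4)(0.1)² = 0.02 kg m^2.
Parallel axis theorem: I = I_cm + Md², so Md² = 0.9804 − 0.02 = 0.9604 kg m^2.
d = √(0.9604 / 4) = 0.49 m.

0.490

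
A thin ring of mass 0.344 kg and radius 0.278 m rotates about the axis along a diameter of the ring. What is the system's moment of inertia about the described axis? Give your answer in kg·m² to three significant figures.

I_cm = (1/2)MR² = (1/2)(0.344)(0.278)² = 0.013293 kg·m²; axis through the centre, so I = 0.013293 kg·m².

0.0133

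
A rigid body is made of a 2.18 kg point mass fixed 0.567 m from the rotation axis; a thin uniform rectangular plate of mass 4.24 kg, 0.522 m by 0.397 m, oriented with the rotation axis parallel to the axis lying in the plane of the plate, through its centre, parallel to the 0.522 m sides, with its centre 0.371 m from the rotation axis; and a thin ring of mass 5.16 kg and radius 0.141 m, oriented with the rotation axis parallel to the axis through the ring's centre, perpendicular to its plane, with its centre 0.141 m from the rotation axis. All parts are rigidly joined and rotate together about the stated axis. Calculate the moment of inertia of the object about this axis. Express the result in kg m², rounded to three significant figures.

1.55

Point mass: I_cm = 0; centre at d = 0.567 m, so the parallel axis theorem gives I = 0 + (2.18)(0.567)² = 0.70085 kg m².
Rectangular plate: I_cm = (1/12)Mb² = (1/12)(4.24)(0.397)² = 0.055689 kg m²; centre at d = 0.371 m, so the parallel axis theorem gives I = 0.055689 + (4.24)(0.371)² = 0.63929 kg m².
Thin ring: I_cm = MR² = (5.16)(0.141)² = 0.10259 kg m²; centre at d = 0.141 m, so the parallel axis theorem gives I = 0.10259 + (5.16)(0.141)² = 0.20517 kg m².
Total I = 0.70085 + 0.63929 + 0.20517 = 1.5453 kg m².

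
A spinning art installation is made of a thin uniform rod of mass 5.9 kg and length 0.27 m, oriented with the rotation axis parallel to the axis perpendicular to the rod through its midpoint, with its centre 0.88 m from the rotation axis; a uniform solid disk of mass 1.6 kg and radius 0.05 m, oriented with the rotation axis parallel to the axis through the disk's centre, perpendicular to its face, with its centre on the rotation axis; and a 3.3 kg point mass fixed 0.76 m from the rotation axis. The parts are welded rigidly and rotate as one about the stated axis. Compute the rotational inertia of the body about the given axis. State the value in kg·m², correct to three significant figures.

Thin rod: I_cm = (1/12)ML² = (1/12)(5.9)(0.27)² = 0.035843 kg·m²; centre at d = 0.88 m, so the parallel axis theorem gives I = 0.035843 + (5.9)(0.88)² = 4.6048 kg·m².
Solid disk: I_cm = (1/2)MR² = (1/2)(1.6)(0.05)² = 0.002 kg·m²; axis through the centre, so I = 0.002 kg·m².
Point mass: I_cm = 0; centre at d = 0.76 m, so the parallel axis theorem gives I = 0 + (3.3)(0.76)² = 1.9061 kg·m².
Total I = 4.6048 + 0.002 + 1.9061 = 6.5129 kg·m².

6.51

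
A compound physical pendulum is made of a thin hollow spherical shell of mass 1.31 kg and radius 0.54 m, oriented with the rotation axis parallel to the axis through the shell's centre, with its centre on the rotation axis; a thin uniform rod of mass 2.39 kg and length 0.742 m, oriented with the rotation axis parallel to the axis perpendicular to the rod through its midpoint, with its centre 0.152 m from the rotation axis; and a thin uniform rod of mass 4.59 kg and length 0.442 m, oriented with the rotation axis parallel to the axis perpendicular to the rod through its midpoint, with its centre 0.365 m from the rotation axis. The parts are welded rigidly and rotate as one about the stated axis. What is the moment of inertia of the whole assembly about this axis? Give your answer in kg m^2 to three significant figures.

1.11

Spherical shell: I_cm = (2/3)MR² = (2/3)(1.31)(0.54)² = 0.25466 kg m^2; axis through the centre, so I = 0.25466 kg m^2.
Thin rod: I_cm = (1/12)ML² = (1/12)(2.39)(0.742)² = 0.10965 kg m^2; centre at d = 0.152 m, so the parallel axis theorem gives I = 0.10965 + (2.39)(0.152)² = 0.16487 kg m^2.
Thin rod: I_cm = (1/12)ML² = (1/12)(4.59)(0.442)² = 0.074727 kg m^2; centre at d = 0.365 m, so the parallel axis theorem gives I = 0.074727 + (4.59)(0.365)² = 0.68623 kg m^2.
Total I = 0.25466 + 0.16487 + 0.68623 = 1.1058 kg m^2.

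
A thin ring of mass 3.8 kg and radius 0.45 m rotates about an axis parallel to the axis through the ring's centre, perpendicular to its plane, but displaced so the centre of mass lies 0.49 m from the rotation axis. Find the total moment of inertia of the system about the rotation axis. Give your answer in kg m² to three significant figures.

I_cm = MR² = (3.8)(0.45)² = 0.7695 kg m²; centre at d = 0.49 m, so I = I_cm + Md² gives I = 0.7695 + (3.8)(0.49)² = 1.6819 kg m².

1.68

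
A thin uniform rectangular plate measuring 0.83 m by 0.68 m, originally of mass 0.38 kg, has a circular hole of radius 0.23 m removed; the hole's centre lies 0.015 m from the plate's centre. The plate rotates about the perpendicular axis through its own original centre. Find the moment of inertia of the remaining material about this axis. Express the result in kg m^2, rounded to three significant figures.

Unpierced body about its centre: I₀ = (1/12)M(a²+b²) = (1/12)(0.38)[(0.83)² + (0.68)²] = 0.036458 kg m^2.
The removed disk has mass m = M·πr²/(ab) = (0.38)·π(0.23)²/(0.83·0.68) = 0.11189 kg (same uniform areal density).
Its moment of inertia about the rotation axis (parallel-axis theorem): I_hole = (1/2)mr² + md² = (1/2)(0.11189)(0.23)² + (0.11189)(0.015)² = 0.0029847 kg m^2.
Treating the hole as negative mass, I = I₀ − I_hole = 0.036458 − 0.0029847 = 0.033473 kg m^2.

0.0335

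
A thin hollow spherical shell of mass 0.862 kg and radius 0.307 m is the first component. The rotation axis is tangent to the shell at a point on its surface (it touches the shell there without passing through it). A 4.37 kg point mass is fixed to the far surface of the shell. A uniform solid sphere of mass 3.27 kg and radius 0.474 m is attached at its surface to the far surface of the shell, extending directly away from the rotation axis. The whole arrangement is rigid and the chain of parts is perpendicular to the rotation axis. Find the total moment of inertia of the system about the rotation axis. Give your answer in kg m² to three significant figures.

5.95

Spherical shell: I_cm = (2/3)MR² = (2/3)(0.862)(0.307)² = 0.054162 kg m²; centre at d = 0.307 m, so I = I_cm + Md² gives I = 0.054162 + (0.862)(0.307)² = 0.1354 kg m².
Point mass: I_cm = 0; centre at d = 0.307 + 0.307 = 0.614 m, so I = I_cm + Md² gives I = 0 + (4.37)(0.614)² = 1.6475 kg m².
Solid sphere: I_cm = (2/5)MR² = (2/5)(3.27)(0.474)² = 0.29388 kg m²; centre at d = 0.307 + 0.307 + 0.474 = 1.088 m, so I = I_cm + Md² gives I = 0.29388 + (3.27)(1.088)² = 4.1647 kg m².
Total I = 0.1354 + 1.6475 + 4.1647 = 5.9476 kg m².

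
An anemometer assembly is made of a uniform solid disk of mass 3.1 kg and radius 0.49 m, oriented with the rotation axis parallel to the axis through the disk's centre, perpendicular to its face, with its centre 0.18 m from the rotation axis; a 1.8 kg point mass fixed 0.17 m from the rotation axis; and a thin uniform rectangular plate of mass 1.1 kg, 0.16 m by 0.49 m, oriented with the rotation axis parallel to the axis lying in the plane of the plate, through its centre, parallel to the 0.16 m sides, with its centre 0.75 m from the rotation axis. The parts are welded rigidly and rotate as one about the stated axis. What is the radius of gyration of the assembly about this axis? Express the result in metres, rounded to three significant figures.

Solid disk: I_cm = (1/2)MR² = (1/2)(3.1)(0.49)² = 0.37215 kg m^2; centre at d = 0.18 m, so the parallel axis theorem gives I = 0.37215 + (3.1)(0.18)² = 0.47259 kg m^2.
Point mass: I_cm = 0; centre at d = 0.17 m, so the parallel axis theorem gives I = 0 + (1.8)(0.17)² = 0.05202 kg m^2.
Rectangular plate: I_cm = (1/12)Mb² = (1/12)(1.1)(0.49)² = 0.022009 kg m^2; centre at d = 0.75 m, so the parallel axis theorem gives I = 0.022009 + (1.1)(0.75)² = 0.64076 kg m^2.
Total I = 1.1654 kg m^2; total mass M = 6 kg.
k = √(I/M) = √(1.1654/6) = 0.44071 m.

0.441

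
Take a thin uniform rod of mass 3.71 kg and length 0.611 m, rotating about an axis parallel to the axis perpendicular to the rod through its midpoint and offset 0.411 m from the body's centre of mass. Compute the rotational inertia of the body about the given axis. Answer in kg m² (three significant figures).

I_cm = (1/12)ML² = (1/12)(3.71)(0.611)² = 0.11542 kg m²; centre at d = 0.411 m, so the parallel axis theorem gives I = 0.11542 + (3.71)(0.411)² = 0.74212 kg m².

0.742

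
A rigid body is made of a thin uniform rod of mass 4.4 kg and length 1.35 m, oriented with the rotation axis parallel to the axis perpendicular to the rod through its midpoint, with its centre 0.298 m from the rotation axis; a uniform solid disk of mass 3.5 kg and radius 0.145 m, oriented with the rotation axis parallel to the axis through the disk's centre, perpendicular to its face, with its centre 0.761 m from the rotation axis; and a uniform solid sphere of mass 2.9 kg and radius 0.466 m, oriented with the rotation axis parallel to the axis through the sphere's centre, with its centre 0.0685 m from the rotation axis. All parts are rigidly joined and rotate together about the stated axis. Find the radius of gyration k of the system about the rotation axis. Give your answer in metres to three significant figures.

Thin rod: I_cm = (1/12)ML² = (1/12)(4.4)(1.35)² = 0.66825 kg·m²; centre at d = 0.298 m, so the parallel axis theorem gives I = 0.66825 + (4.4)(0.298)² = 1.059 kg·m².
Solid disk: I_cm = (1/2)MR² = (1/2)(3.5)(0.145)² = 0.036794 kg·m²; centre at d = 0.761 m, so the parallel axis theorem gives I = 0.036794 + (3.5)(0.761)² = 2.0637 kg·m².
Solid sphere: I_cm = (2/5)MR² = (2/5)(2.9)(0.466)² = 0.2519 kg·m²; centre at d = 0.0685 m, so the parallel axis theorem gives I = 0.2519 + (2.9)(0.0685)² = 0.26551 kg·m².
Total I = 3.3882 kg·m²; total mass M = 10.8 kg.
k = √(I/M) = √(3.3882/10.8) = 0.56011 m.

0.560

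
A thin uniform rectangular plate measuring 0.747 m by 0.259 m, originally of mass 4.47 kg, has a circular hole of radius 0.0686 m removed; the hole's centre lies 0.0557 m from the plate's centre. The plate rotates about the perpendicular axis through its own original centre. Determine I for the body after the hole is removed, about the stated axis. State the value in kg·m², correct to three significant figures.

0.231

Unpierced body about its centre: I₀ = (1/12)M(a²+b²) = (1/12)(4.47)[(0.747)² + (0.259)²] = 0.23285 kg·m².
The removed disk has mass m = M·πr²/(ab) = (4.47)·π(0.0686)²/(0.747·0.259) = 0.34157 kg (same uniform areal density).
Its moment of inertia about the rotation axis (parallel-axis theorem): I_hole = (1/2)mr² + md² = (1/2)(0.34157)(0.0686)² + (0.34157)(0.0557)² = 0.0018634 kg·m².
Treating the hole as negative mass, I = I₀ − I_hole = 0.23285 − 0.0018634 = 0.23098 kg·m².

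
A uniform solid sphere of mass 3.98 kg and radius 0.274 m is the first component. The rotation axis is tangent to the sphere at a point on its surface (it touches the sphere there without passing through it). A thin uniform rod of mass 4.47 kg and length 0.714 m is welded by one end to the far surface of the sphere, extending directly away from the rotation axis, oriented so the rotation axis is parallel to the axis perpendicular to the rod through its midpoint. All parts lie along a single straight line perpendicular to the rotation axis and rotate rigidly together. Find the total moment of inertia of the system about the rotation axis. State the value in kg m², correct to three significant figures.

Solid sphere: I_cm = (2/5)MR² = (2/5)(3.98)(0.274)² = 0.11952 kg m²; centre at d = 0.274 m, so the parallel axis theorem gives I = 0.11952 + (3.98)(0.274)² = 0.41832 kg m².
Thin rod: I_cm = (1/12)ML² = (1/12)(4.47)(0.714)² = 0.1899 kg m²; centre at d = 0.274 + 0.274 + 0.357 = 0.905 m, so the parallel axis theorem gives I = 0.1899 + (4.47)(0.905)² = 3.8509 kg m².
Total I = 0.41832 + 3.8509 = 4.2693 kg m².

4.27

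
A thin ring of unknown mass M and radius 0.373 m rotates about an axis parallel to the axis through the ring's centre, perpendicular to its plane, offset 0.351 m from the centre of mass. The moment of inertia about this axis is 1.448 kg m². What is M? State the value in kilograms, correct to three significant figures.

5.52

I = I_cm + Md² = MR² + Md² = M·[1·(0.373)² + (0.351)²] = M·0.26233.
So M = 1.448 / 0.26233 = 5.5198 kg.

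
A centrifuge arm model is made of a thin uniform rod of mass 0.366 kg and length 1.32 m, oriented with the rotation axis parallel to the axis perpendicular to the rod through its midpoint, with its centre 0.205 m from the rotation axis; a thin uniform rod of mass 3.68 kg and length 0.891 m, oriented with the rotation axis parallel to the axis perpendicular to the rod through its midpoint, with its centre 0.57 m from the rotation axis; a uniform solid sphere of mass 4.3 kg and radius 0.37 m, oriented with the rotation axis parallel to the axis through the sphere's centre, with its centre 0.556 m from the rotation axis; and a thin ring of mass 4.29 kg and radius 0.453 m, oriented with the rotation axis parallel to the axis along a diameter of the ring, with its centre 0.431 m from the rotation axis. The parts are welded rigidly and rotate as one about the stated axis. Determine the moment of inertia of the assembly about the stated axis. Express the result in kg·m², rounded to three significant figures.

Thin rod: I_cm = (1/12)ML² = (1/12)(0.366)(1.32)² = 0.053143 kg·m²; centre at d = 0.205 m, so I = I_cm + Md² gives I = 0.053143 + (0.366)(0.205)² = 0.068524 kg·m².
Thin rod: I_cm = (1/12)ML² = (1/12)(3.68)(0.891)² = 0.24346 kg·m²; centre at d = 0.57 m, so I = I_cm + Md² gives I = 0.24346 + (3.68)(0.57)² = 1.4391 kg·m².
Solid sphere: I_cm = (2/5)MR² = (2/5)(4.3)(0.37)² = 0.23547 kg·m²; centre at d = 0.556 m, so I = I_cm + Md² gives I = 0.23547 + (4.3)(0.556)² = 1.5648 kg·m².
Thin ring: I_cm = (1/2)MR² = (1/2)(4.29)(0.453)² = 0.44017 kg·m²; centre at d = 0.431 m, so I = I_cm + Md² gives I = 0.44017 + (4.29)(0.431)² = 1.2371 kg·m².
Total I = 0.068524 + 1.4391 + 1.5648 + 1.2371 = 4.3095 kg·m².

4.31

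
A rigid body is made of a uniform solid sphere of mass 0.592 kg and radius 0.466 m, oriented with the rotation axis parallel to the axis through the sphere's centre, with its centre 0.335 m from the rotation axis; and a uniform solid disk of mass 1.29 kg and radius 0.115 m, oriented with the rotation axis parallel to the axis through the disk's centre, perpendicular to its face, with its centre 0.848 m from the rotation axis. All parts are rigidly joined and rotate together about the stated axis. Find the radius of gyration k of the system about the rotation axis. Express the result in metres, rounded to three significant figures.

0.748

Solid sphere: I_cm = (2/5)MR² = (2/5)(0.592)(0.466)² = 0.051423 kg·m²; centre at d = 0.335 m, so the parallel axis theorem gives I = 0.051423 + (0.592)(0.335)² = 0.11786 kg·m².
Solid disk: I_cm = (1/2)MR² = (1/2)(1.29)(0.115)² = 0.0085301 kg·m²; centre at d = 0.848 m, so the parallel axis theorem gives I = 0.0085301 + (1.29)(0.848)² = 0.93617 kg·m².
Total I = 1.054 kg·m²; total mass M = 1.882 kg.
k = √(I/M) = √(1.054/1.882) = 0.74837 m.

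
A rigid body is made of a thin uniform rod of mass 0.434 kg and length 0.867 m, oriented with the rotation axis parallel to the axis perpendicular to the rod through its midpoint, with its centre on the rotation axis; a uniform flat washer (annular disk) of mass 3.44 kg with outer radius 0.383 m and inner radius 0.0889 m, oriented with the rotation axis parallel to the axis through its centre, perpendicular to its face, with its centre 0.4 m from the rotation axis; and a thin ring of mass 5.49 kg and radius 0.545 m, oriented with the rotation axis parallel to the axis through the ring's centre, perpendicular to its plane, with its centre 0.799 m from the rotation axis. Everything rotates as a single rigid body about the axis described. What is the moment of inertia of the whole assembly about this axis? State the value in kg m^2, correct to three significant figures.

5.98

Thin rod: I_cm = (1/12)ML² = (1/12)(0.434)(0.867)² = 0.027186 kg m^2; axis through the centre, so I = 0.027186 kg m^2.
Annular disk: I_cm = (1/2)M(R²+r²) = (1/2)(3.44)[(0.383)² + (0.0889)²] = 0.2659 kg m^2; centre at d = 0.4 m, so the parallel axis theorem gives I = 0.2659 + (3.44)(0.4)² = 0.8163 kg m^2.
Thin ring: I_cm = MR² = (5.49)(0.545)² = 1.6307 kg m^2; centre at d = 0.799 m, so the parallel axis theorem gives I = 1.6307 + (5.49)(0.799)² = 5.1355 kg m^2.
Total I = 0.027186 + 0.8163 + 5.1355 = 5.979 kg m^2.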